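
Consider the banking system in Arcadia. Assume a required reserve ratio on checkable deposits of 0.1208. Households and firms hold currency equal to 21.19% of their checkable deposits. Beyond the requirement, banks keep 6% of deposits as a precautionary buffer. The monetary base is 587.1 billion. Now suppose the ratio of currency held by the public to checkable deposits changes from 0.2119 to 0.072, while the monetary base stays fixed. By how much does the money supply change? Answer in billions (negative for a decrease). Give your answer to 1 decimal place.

677.8 billion

Initially m₁ = (1 + 0.2119) / (0.1208 + 0.06 + 0.2119) ≈ 3.08607, so M₁ = 3.08607 × 587.1 ≈ 1811.8317 billion.
After the change m₂ = (1 + 0.072) / (0.1208 + 0.06 + 0.072) ≈ 4.24051, so M₂ = 4.24051 × 587.1 ≈ 2489.6034 billion.
ΔM = M₂ − M₁ = 2489.6034 − 1811.8317 = 677.7717 billion.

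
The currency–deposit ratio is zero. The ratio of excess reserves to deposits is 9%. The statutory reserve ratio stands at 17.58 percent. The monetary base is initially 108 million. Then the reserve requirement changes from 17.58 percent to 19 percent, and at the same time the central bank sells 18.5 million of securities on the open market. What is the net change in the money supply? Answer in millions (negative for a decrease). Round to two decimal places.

Before: m₁ = 1 / (0.1758 + 0.09) ≈ 3.762227, MB₁ = 108, so M₁ = 3.762227 × 108 ≈ 406.3205 million.
After: m₂ = 1 / (0.19 + 0.09) ≈ 3.571429, MB₂ = 108 − 18.5 = 89.5, so M₂ = 3.571429 × 89.5 ≈ 319.6429 million.
ΔM = M₂ − M₁ = 319.6429 − 406.3205 = -86.6776 million.

-86.68 million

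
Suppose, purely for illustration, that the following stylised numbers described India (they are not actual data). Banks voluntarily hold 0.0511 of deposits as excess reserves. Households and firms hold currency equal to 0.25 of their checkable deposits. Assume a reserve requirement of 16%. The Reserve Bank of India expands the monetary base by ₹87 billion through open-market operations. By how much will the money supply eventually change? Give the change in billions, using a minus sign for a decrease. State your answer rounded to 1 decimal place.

The money multiplier is m = (1 + c) / (rr + e + c) = (1 + 0.25) / (0.16 + 0.0511 + 0.25) ≈ 2.7109.
The purchase adds 87 billion of base, so ΔM = m × ΔMB = 2.7109 × (+87) = 235.8483 billion.

₹235.8 billion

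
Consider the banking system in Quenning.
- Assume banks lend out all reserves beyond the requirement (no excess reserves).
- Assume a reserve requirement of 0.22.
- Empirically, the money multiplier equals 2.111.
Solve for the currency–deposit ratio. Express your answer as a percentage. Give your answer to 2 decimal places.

Using m = 2.111. From m = (1 + c)/(c + rr + e), rearranging gives 1 + c = m·(c + rr + e), so c·(1 − m) = m·(rr + e) − 1.
Hence c = [m·(rr + e) − 1]/(1 − m) = [2.111 × (0.22 + 0) − 1] / (1 − 2.111) ≈ 0.482070.

48.21%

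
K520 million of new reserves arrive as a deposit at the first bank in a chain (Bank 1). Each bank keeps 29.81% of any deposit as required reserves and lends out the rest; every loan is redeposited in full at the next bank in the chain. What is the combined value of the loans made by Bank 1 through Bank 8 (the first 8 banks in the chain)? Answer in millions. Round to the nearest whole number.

K1152 million

Bank i lends (1 − rr)^i of the original deposit: Bank 1 lends 520·0.7019 = 364.9880, Bank 2 lends 520·0.7019² ≈ 256.1851, and so on.
Summing a geometric series: total = 520·[0.7019·(1 − 0.7019^8) / (1 − 0.7019)] ≈ 1152.2506 million.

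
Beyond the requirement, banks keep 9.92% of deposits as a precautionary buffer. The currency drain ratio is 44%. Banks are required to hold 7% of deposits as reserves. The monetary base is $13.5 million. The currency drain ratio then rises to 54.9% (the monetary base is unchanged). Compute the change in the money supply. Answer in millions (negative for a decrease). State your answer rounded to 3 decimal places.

-2.794 million

Initially m₁ = (1 + 0.44) / (0.07 + 0.0992 + 0.44) ≈ 2.363756, so M₁ = 2.363756 × 13.5 ≈ 31.9107 million.
After the change m₂ = (1 + 0.549) / (0.07 + 0.0992 + 0.549) ≈ 2.156781, so M₂ = 2.156781 × 13.5 ≈ 29.1165 million.
ΔM = M₂ − M₁ = 29.1165 − 31.9107 = -2.7942 million.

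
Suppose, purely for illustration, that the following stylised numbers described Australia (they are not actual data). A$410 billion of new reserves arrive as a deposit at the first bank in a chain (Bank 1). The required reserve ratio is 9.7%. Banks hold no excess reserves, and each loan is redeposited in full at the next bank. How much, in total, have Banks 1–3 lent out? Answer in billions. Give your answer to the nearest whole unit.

Bank i lends (1 − rr)^i of the original deposit: Bank 1 lends 410·0.9030 = 370.2300, Bank 2 lends 410·0.9030² ≈ 334.3177, and so on.
Summing a geometric series: total = 410·[0.9030·(1 − 0.9030^3) / (1 − 0.9030)] ≈ 1006.4366 billion.

A$1006 billion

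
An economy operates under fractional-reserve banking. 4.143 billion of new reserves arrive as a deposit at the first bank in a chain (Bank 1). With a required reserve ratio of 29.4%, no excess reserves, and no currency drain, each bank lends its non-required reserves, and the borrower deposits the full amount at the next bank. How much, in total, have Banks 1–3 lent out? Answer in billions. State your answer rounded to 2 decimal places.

Bank i lends (1 − rr)^i of the original deposit: Bank 1 lends 4.143·0.7060 ≈ 2.9250, Bank 2 lends 4.143·0.7060² ≈ 2.0650, and so on.
Summing a geometric series: total = 4.143·[0.7060·(1 − 0.7060^3) / (1 − 0.7060)] ≈ 6.4479 billion.

6.45 billion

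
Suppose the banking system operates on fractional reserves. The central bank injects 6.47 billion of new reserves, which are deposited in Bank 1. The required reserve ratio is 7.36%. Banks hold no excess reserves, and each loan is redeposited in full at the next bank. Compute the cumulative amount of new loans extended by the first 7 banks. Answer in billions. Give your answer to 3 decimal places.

33.749 billion

Bank i lends (1 − rr)^i of the original deposit: Bank 1 lends 6.47·0.9264 ≈ 5.9938, Bank 2 lends 6.47·0.9264² ≈ 5.5527, and so on.
Summing a geometric series: total = 6.47·[0.9264·(1 − 0.9264^7) / (1 − 0.9264)] ≈ 33.7490 billion.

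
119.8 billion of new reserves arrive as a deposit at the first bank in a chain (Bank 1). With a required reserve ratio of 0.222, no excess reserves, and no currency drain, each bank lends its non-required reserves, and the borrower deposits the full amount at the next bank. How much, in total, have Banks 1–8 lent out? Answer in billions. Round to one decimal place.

363.5 billion

Bank i lends (1 − rr)^i of the original deposit: Bank 1 lends 119.8·0.7780 = 93.2044, Bank 2 lends 119.8·0.7780² ≈ 72.5130, and so on.
Summing a geometric series: total = 119.8·[0.7780·(1 − 0.7780^8) / (1 − 0.7780)] ≈ 363.4862 billion.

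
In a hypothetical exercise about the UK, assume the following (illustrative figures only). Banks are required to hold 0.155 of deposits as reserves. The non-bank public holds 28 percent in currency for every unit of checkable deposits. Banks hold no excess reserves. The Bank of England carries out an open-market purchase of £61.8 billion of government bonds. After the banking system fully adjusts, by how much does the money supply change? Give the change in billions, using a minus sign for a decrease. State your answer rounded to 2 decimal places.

£181.85 billion

The money multiplier is m = (1 + c) / (rr + c) = (1 + 0.28) / (0.155 + 0.28) ≈ 2.94253.
The purchase adds 61.8 billion of base, so ΔM = m × ΔMB = 2.94253 × (+61.8) ≈ 181.8484 billion.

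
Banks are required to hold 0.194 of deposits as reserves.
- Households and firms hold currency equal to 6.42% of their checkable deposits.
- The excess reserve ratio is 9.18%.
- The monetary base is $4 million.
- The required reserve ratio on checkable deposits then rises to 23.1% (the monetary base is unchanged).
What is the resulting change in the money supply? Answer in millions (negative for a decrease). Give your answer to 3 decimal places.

Initially m₁ = (1 + 0.0642) / (0.194 + 0.0918 + 0.0642) ≈ 3.04057, so M₁ = 3.04057 × 4 ≈ 12.1623 million.
After the change m₂ = (1 + 0.0642) / (0.231 + 0.0918 + 0.0642) ≈ 2.74987, so M₂ = 2.74987 × 4 ≈ 10.9995 million.
ΔM = M₂ − M₁ = 10.9995 − 12.1623 = -1.1628 million.

-1.163 million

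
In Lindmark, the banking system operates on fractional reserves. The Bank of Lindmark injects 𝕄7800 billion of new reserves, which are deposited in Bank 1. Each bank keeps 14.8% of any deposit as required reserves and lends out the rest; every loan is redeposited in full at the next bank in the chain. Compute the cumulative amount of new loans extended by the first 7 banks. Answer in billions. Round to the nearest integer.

𝕄30269 billion

Bank i lends (1 − rr)^i of the original deposit: Bank 1 lends 7800·0.8520 = 6645.6000, Bank 2 lends 7800·0.8520² = 5662.0512, and so on.
Summing a geometric series: total = 7800·[0.8520·(1 − 0.8520^7) / (1 − 0.8520)] ≈ 30269.1544 billion.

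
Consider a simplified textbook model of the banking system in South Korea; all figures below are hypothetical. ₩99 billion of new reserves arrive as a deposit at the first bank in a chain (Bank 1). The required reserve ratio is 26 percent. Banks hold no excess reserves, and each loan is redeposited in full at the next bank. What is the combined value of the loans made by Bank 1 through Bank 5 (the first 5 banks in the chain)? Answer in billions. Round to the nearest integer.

₩219 billion

Bank i lends (1 − rr)^i of the original deposit: Bank 1 lends 99·0.7400 = 73.2600, Bank 2 lends 99·0.7400² = 54.2124, and so on.
Summing a geometric series: total = 99·[0.7400·(1 − 0.7400^5) / (1 − 0.7400)] ≈ 219.2445 billion.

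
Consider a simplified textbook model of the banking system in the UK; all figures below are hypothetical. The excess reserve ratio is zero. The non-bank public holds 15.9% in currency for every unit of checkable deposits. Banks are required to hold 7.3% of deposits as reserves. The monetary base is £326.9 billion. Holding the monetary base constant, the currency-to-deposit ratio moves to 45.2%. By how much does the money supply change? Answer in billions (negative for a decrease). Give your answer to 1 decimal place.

-729.0 billion

Initially m₁ = (1 + 0.159) / (0.073 + 0.159) ≈ 4.99569, so M₁ = 4.99569 × 326.9 ≈ 1633.0911 billion.
After the change m₂ = (1 + 0.452) / (0.073 + 0.452) ≈ 2.76571, so M₂ = 2.76571 × 326.9 ≈ 904.1106 billion.
ΔM = M₂ − M₁ = 904.1106 − 1633.0911 = -728.9805 billion.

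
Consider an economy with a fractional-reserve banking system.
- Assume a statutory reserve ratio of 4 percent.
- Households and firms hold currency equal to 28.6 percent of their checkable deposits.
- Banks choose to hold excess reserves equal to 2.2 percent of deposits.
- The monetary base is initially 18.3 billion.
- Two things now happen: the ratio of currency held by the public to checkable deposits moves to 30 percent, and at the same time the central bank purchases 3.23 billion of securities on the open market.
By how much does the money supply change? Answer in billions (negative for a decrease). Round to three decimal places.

Before: m₁ = (1 + 0.286) / (0.04 + 0.022 + 0.286) ≈ 3.695402, MB₁ = 18.3, so M₁ = 3.695402 × 18.3 ≈ 67.6259 billion.
After: m₂ = (1 + 0.3) / (0.04 + 0.022 + 0.3) ≈ 3.591160, MB₂ = 18.3 + 3.23 = 21.53, so M₂ = 3.591160 × 21.53 ≈ 77.3177 billion.
ΔM = M₂ − M₁ = 77.3177 − 67.6259 = 9.6918 billion.

9.692 billion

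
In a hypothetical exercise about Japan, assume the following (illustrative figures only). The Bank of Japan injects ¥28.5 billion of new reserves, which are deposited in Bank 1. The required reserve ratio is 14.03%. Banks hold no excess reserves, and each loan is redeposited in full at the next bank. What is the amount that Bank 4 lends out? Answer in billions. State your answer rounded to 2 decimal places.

¥15.57 billion

Each bank lends a fraction (1 − rr) = 0.8597 of the deposit it receives, so Bank 4 receives 28.5·0.8597^3 and lends 28.5·0.8597^4 ≈ 15.5680 billion.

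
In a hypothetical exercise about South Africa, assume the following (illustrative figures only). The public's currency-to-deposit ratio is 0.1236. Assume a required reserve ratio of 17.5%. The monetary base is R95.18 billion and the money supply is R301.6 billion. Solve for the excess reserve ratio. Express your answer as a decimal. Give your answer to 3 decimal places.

0.056

Using m = M/MB = 301.6/95.18 ≈ 3.168733. Since m = (1 + c)/(c + rr + e), the denominator satisfies c + rr + e = (1 + c)/m = (1 + 0.1236) / 3.168733 ≈ 0.354590.
With c = 0.1236 and rr = 0.175, the excess reserve ratio is 0.354590 − 0.1236 − 0.175 = 0.05599.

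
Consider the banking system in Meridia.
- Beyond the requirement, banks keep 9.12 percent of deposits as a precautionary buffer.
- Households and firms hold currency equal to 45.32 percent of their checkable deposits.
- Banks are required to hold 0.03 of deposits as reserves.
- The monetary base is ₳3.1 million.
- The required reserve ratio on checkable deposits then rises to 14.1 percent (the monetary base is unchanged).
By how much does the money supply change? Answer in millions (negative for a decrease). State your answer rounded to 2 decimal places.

-1.27 million

Initially m₁ = (1 + 0.4532) / (0.03 + 0.0912 + 0.4532) ≈ 2.5299, so M₁ = 2.5299 × 3.1 ≈ 7.8427 million.
After the change m₂ = (1 + 0.4532) / (0.141 + 0.0912 + 0.4532) ≈ 2.1202, so M₂ = 2.1202 × 3.1 ≈ 6.5726 million.
ΔM = M₂ − M₁ = 6.5726 − 7.8427 = -1.2701 million.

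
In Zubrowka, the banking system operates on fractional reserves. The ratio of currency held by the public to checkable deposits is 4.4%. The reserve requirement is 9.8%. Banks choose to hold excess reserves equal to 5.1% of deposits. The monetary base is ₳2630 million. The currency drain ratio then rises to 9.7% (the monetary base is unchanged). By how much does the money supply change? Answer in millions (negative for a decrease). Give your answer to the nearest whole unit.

Initially m₁ = (1 + 0.044) / (0.098 + 0.051 + 0.044) ≈ 5.40933, so M₁ = 5.40933 × 2630 = 14226.5379 million.
After the change m₂ = (1 + 0.097) / (0.098 + 0.051 + 0.097) ≈ 4.45935, so M₂ = 4.45935 × 2630 = 11728.0905 million.
ΔM = M₂ − M₁ = 11728.0905 − 14226.5379 = -2498.4474 million.

-2498 million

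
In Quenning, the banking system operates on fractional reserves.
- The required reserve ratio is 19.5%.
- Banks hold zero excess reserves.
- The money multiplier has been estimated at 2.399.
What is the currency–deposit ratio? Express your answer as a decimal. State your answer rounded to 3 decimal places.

0.380

Using m = 2.399. From m = (1 + c)/(c + rr + e), rearranging gives 1 + c = m·(c + rr + e), so c·(1 − m) = m·(rr + e) − 1.
Hence c = [m·(rr + e) − 1]/(1 − m) = [2.399 × (0.195 + 0) − 1] / (1 − 2.399) ≈ 0.380411.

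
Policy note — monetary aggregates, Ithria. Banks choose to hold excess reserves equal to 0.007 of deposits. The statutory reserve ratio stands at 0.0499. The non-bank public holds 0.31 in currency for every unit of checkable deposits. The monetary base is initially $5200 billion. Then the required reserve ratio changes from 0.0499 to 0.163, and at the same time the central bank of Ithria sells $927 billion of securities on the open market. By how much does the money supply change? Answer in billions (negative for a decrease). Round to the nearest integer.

Before: m₁ = (1 + 0.31) / (0.0499 + 0.007 + 0.31) ≈ 3.57046, MB₁ = 5200, so M₁ = 3.57046 × 5200 = 18566.392 billion.
After: m₂ = (1 + 0.31) / (0.163 + 0.007 + 0.31) ≈ 2.72917, MB₂ = 5200 − 927 = 4273, so M₂ = 2.72917 × 4273 ≈ 11661.7434 billion.
ΔM = M₂ − M₁ = 11661.7434 − 18566.392 = -6904.6486 billion.

-6905 billion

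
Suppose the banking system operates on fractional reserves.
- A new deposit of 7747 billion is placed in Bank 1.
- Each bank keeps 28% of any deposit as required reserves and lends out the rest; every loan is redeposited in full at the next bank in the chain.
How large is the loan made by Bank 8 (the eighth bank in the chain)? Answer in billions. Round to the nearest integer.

Each bank lends a fraction (1 − rr) = 0.7200 of the deposit it receives, so Bank 8 receives 7747·0.7200^7 and lends 7747·0.7200^8 ≈ 559.4915 billion.

559 billion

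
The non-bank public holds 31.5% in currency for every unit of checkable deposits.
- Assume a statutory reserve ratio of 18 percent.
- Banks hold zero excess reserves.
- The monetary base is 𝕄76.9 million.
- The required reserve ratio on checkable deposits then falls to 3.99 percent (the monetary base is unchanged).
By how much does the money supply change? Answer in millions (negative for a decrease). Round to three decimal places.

𝕄80.645 million

Initially m₁ = (1 + 0.315) / (0.18 + 0.315) ≈ 2.656566, so M₁ = 2.656566 × 76.9 ≈ 204.2899 million.
After the change m₂ = (1 + 0.315) / (0.0399 + 0.315) ≈ 3.705269, so M₂ = 3.705269 × 76.9 ≈ 284.9352 million.
ΔM = M₂ − M₁ = 284.9352 − 204.2899 = 80.6453 million.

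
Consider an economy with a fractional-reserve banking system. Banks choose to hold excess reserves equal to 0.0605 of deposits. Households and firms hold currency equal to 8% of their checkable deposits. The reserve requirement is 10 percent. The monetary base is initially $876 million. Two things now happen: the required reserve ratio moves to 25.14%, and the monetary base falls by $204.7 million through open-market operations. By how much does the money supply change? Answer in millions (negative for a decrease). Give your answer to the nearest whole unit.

-2084 million

Before: m₁ = (1 + 0.08) / (0.1 + 0.0605 + 0.08) ≈ 4.4906, MB₁ = 876, so M₁ = 4.4906 × 876 = 3933.7656 million.
After: m₂ = (1 + 0.08) / (0.2514 + 0.0605 + 0.08) ≈ 2.7558, MB₂ = 876 − 204.7 = 671.3, so M₂ = 2.7558 × 671.3 ≈ 1849.9685 million.
ΔM = M₂ − M₁ = 1849.9685 − 3933.7656 = -2083.7971 million.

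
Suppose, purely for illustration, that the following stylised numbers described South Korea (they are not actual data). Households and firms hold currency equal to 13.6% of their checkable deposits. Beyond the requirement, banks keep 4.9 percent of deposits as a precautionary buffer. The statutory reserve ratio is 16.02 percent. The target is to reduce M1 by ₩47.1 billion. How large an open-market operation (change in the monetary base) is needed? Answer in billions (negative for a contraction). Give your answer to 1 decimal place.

-14.3 billion

The money multiplier is m = (1 + c) / (rr + e + c) = (1 + 0.136) / (0.1602 + 0.049 + 0.136) ≈ 3.2908.
ΔMB = ΔM / m = (−47.1) / 3.2908 ≈ -14.3126 billion.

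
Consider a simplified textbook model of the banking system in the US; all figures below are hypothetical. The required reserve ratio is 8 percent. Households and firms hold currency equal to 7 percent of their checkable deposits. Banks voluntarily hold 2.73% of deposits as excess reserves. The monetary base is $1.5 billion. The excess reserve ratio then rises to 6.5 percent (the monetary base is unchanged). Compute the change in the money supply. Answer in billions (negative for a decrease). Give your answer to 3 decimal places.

-1.587 billion

Initially m₁ = (1 + 0.07) / (0.08 + 0.0273 + 0.07) ≈ 6.03497, so M₁ = 6.03497 × 1.5 ≈ 9.0525 billion.
After the change m₂ = (1 + 0.07) / (0.08 + 0.065 + 0.07) ≈ 4.97674, so M₂ = 4.97674 × 1.5 ≈ 7.4651 billion.
ΔM = M₂ − M₁ = 7.4651 − 9.0525 = -1.5874 billion.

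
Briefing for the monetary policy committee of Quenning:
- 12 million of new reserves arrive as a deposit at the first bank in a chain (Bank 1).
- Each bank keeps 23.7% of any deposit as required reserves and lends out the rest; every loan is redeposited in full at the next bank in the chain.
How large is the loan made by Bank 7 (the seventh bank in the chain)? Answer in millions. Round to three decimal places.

Each bank lends a fraction (1 − rr) = 0.7630 of the deposit it receives, so Bank 7 receives 12·0.7630^6 and lends 12·0.7630^7 ≈ 1.8066 million.

1.807 million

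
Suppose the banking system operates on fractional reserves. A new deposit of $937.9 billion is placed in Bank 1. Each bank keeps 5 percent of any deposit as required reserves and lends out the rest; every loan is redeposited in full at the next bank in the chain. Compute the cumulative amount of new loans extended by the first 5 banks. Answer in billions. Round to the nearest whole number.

Bank i lends (1 − rr)^i of the original deposit: Bank 1 lends 937.9·0.9500 = 891.0050, Bank 2 lends 937.9·0.9500² ≈ 846.4547, and so on.
Summing a geometric series: total = 937.9·[0.9500·(1 − 0.9500^5) / (1 − 0.9500)] ≈ 4031.2463 billion.

$4031 billion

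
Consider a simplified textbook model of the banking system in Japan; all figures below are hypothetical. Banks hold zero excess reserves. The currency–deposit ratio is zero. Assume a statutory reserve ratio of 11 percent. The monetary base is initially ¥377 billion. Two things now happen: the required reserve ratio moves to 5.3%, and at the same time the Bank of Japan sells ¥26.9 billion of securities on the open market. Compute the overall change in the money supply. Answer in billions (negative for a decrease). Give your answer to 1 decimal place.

¥3178.4 billion

Before: m₁ = 1 / (0.11) ≈ 9.09091, MB₁ = 377, so M₁ = 9.09091 × 377 ≈ 3427.2731 billion.
After: m₂ = 1 / (0.053) ≈ 18.86792, MB₂ = 377 − 26.9 = 350.1, so M₂ = 18.86792 × 350.1 ≈ 6605.6588 billion.
ΔM = M₂ − M₁ = 6605.6588 − 3427.2731 = 3178.3857 billion.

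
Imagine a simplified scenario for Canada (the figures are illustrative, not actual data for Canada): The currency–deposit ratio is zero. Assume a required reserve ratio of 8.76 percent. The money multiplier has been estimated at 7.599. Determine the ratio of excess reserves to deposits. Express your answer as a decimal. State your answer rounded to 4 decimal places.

Using m = 7.599. Since m = (1 + c)/(c + rr + e), the denominator satisfies c + rr + e = (1 + c)/m = (1 + 0) / 7.599 ≈ 0.131596.
With c = 0 and rr = 0.0876, the ratio of excess reserves to deposits is 0.131596 − 0 − 0.0876 = 0.043996.

0.0440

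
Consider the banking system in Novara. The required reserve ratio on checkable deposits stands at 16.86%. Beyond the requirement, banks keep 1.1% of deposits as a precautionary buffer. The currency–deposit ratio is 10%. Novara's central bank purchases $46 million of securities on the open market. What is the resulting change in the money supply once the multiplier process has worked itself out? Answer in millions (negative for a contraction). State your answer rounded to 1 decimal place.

$181.0 million

The money multiplier is m = (1 + c) / (rr + e + c) = (1 + 0.1) / (0.1686 + 0.011 + 0.1) ≈ 3.9342.
The purchase adds 46 million of base, so ΔM = m × ΔMB = 3.9342 × (+46) = 180.9732 million.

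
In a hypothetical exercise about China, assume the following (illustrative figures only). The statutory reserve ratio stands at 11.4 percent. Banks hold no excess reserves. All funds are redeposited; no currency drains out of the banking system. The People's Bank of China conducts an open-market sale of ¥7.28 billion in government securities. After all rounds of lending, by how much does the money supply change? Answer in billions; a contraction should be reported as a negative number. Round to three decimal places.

The simple money multiplier is m = 1/rr = 1/0.114 ≈ 8.77193.
An open-market sale reduces the monetary base by 7.28 billion, so ΔM = m × ΔMB = 8.77193 × (−7.28) ≈ -63.8597 billion.

-63.860 billion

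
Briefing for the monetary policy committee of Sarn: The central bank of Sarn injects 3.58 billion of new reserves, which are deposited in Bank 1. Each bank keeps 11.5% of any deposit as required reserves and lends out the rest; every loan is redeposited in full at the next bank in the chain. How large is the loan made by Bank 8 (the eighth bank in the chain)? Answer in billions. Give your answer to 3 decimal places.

1.347 billion

Each bank lends a fraction (1 − rr) = 0.8850 of the deposit it receives, so Bank 8 receives 3.58·0.8850^7 and lends 3.58·0.8850^8 ≈ 1.3472 billion.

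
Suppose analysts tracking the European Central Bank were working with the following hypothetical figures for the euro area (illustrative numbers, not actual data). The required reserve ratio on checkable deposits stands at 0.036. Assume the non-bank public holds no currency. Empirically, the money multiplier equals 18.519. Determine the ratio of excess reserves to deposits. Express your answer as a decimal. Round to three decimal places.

Using m = 18.519. Since m = (1 + c)/(c + rr + e), the denominator satisfies c + rr + e = (1 + c)/m = (1 + 0) / 18.519 ≈ 0.053999.
With c = 0 and rr = 0.036, the ratio of excess reserves to deposits is 0.053999 − 0 − 0.036 = 0.017999.

0.018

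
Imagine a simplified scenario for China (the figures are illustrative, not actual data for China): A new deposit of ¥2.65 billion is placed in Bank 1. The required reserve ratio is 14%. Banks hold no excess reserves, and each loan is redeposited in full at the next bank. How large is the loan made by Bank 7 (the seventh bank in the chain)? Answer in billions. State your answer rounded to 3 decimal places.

¥0.922 billion

Each bank lends a fraction (1 − rr) = 0.8600 of the deposit it receives, so Bank 7 receives 2.65·0.8600^6 and lends 2.65·0.8600^7 ≈ 0.9220 billion.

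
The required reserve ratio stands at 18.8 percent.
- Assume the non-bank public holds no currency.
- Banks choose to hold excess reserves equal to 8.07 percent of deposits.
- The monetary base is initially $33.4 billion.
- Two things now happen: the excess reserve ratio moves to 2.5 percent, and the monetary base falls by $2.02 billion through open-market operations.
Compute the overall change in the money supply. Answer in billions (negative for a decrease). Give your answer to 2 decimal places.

Before: m₁ = 1 / (0.188 + 0.0807) ≈ 3.72162, MB₁ = 33.4, so M₁ = 3.72162 × 33.4 ≈ 124.3021 billion.
After: m₂ = 1 / (0.188 + 0.025) ≈ 4.69484, MB₂ = 33.4 − 2.02 = 31.38, so M₂ = 4.69484 × 31.38 ≈ 147.3241 billion.
ΔM = M₂ − M₁ = 147.3241 − 124.3021 = 23.022 billion.

$23.02 billion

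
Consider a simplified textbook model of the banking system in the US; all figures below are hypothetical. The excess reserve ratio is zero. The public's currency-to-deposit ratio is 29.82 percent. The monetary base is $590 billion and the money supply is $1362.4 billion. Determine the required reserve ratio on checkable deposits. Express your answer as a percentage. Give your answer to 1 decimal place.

Using m = M/MB = 1362.4/590 ≈ 2.309153. Since m = (1 + c)/(c + rr + e), the denominator satisfies c + rr + e = (1 + c)/m = (1 + 0.2982) / 2.309153 ≈ 0.562197.
With c = 0.2982 and e = 0, the required reserve ratio on checkable deposits is 0.562197 − 0.2982 − 0 = 0.263997.

26.4%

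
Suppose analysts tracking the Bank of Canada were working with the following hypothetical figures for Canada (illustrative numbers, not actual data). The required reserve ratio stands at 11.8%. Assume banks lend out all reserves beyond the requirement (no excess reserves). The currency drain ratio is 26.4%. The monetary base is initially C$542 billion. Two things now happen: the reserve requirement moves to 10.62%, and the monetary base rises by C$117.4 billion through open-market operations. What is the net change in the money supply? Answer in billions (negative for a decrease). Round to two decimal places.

C$458.01 billion

Before: m₁ = (1 + 0.264) / (0.118 + 0.264) ≈ 3.308901, MB₁ = 542, so M₁ = 3.308901 × 542 ≈ 1793.4243 billion.
After: m₂ = (1 + 0.264) / (0.1062 + 0.264) ≈ 3.414371, MB₂ = 542 + 117.4 = 659.4, so M₂ = 3.414371 × 659.4 ≈ 2251.4362 billion.
ΔM = M₂ − M₁ = 2251.4362 − 1793.4243 = 458.0119 billion.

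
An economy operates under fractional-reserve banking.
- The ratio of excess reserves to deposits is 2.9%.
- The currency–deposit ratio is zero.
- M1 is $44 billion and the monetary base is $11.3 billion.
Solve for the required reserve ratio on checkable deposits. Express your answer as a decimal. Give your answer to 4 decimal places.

Using m = M/MB = 44/11.3 ≈ 3.893805. Since m = (1 + c)/(c + rr + e), the denominator satisfies c + rr + e = (1 + c)/m = (1 + 0) / 3.893805 ≈ 0.256818.
With c = 0 and e = 0.029, the required reserve ratio on checkable deposits is 0.256818 − 0 − 0.029 = 0.227818.

0.2278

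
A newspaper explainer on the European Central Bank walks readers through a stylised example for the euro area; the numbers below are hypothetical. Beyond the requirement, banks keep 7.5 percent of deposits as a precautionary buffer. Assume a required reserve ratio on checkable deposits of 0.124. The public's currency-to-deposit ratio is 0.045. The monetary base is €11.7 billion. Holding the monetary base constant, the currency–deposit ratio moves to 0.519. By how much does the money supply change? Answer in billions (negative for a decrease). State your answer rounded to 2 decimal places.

-25.36 billion

Initially m₁ = (1 + 0.045) / (0.124 + 0.075 + 0.045) ≈ 4.28279, so M₁ = 4.28279 × 11.7 ≈ 50.1086 billion.
After the change m₂ = (1 + 0.519) / (0.124 + 0.075 + 0.519) ≈ 2.11560, so M₂ = 2.11560 × 11.7 ≈ 24.7525 billion.
ΔM = M₂ − M₁ = 24.7525 − 50.1086 = -25.3561 billion.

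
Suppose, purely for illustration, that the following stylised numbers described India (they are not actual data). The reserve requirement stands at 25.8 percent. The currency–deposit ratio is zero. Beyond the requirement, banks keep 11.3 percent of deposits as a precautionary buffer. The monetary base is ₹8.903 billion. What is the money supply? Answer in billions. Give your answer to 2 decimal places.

The money multiplier is m = 1 / (rr + e) = 1 / (0.258 + 0.113) ≈ 2.6954.
So M = m × MB = 2.6954 × 8.903 ≈ 23.9971 billion.

₹24.00 billion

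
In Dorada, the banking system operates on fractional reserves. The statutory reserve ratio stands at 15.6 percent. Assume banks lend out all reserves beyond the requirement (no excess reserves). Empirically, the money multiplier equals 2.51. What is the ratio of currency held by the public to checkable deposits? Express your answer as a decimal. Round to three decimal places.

0.403

Using m = 2.51. From m = (1 + c)/(c + rr + e), rearranging gives 1 + c = m·(c + rr + e), so c·(1 − m) = m·(rr + e) − 1.
Hence c = [m·(rr + e) − 1]/(1 − m) = [2.51 × (0.156 + 0) − 1] / (1 − 2.51) ≈ 0.402940.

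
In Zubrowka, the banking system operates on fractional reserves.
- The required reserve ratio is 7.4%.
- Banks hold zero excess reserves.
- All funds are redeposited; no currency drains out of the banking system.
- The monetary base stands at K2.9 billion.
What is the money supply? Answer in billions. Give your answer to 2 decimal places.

With no currency drain or excess reserves, the money multiplier is m = 1/rr = 1/0.074 ≈ 13.5135.
Money supply M = m × MB = 13.5135 × 2.9 ≈ 39.1891 billion.

K39.19 billion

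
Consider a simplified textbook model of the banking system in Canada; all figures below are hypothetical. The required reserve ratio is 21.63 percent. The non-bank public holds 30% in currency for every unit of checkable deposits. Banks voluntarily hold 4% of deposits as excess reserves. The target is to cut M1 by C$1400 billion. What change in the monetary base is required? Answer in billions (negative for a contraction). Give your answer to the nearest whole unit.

The money multiplier is m = (1 + c) / (rr + e + c) = (1 + 0.3) / (0.2163 + 0.04 + 0.3) ≈ 2.33687.
ΔMB = ΔM / m = (−1400) / 2.33687 ≈ -599.0919 billion.

-599 billion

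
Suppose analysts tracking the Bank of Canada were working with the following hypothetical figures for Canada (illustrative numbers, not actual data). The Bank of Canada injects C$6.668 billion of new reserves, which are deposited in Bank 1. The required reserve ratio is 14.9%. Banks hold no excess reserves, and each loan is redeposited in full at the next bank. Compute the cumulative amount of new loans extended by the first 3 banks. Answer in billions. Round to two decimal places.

C$14.61 billion

Bank i lends (1 − rr)^i of the original deposit: Bank 1 lends 6.668·0.8510 ≈ 5.6745, Bank 2 lends 6.668·0.8510² ≈ 4.8290, and so on.
Summing a geometric series: total = 6.668·[0.8510·(1 − 0.8510^3) / (1 − 0.8510)] ≈ 14.6129 billion.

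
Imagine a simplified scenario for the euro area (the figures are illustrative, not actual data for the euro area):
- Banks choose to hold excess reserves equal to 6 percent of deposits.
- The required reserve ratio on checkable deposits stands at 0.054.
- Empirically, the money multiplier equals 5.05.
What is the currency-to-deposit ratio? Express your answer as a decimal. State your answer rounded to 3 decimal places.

Using m = 5.05. From m = (1 + c)/(c + rr + e), rearranging gives 1 + c = m·(c + rr + e), so c·(1 − m) = m·(rr + e) − 1.
Hence c = [m·(rr + e) − 1]/(1 − m) = [5.05 × (0.054 + 0.06) − 1] / (1 − 5.05) ≈ 0.104765.

0.105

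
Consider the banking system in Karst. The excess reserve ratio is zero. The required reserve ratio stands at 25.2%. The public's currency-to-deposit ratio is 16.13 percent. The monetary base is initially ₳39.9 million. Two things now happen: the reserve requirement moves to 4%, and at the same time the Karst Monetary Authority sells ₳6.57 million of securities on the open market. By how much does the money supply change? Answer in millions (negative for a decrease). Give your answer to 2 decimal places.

Before: m₁ = (1 + 0.1613) / (0.252 + 0.1613) ≈ 2.80982, MB₁ = 39.9, so M₁ = 2.80982 × 39.9 ≈ 112.1118 million.
After: m₂ = (1 + 0.1613) / (0.04 + 0.1613) ≈ 5.76900, MB₂ = 39.9 − 6.57 = 33.33, so M₂ = 5.76900 × 33.33 ≈ 192.2808 million.
ΔM = M₂ − M₁ = 192.2808 − 112.1118 = 80.169 million.

₳80.17 million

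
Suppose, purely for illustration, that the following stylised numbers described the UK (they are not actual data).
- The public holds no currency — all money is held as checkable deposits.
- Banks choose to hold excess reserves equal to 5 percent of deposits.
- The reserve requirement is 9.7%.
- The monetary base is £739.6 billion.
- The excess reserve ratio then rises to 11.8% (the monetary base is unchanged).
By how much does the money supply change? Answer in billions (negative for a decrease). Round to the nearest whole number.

-1591 billion

Initially m₁ = 1 / (0.097 + 0.05) ≈ 6.8027, so M₁ = 6.8027 × 739.6 ≈ 5031.2769 billion.
After the change m₂ = 1 / (0.097 + 0.118) ≈ 4.6512, so M₂ = 4.6512 × 739.6 ≈ 3440.0275 billion.
ΔM = M₂ − M₁ = 3440.0275 − 5031.2769 = -1591.2494 billion.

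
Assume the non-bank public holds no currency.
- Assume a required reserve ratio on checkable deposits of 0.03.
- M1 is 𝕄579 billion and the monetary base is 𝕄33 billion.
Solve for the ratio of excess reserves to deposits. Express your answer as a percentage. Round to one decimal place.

2.7%

Using m = M/MB = 579/33 ≈ 17.545455. Since m = (1 + c)/(c + rr + e), the denominator satisfies c + rr + e = (1 + c)/m = (1 + 0) / 17.545455 ≈ 0.056995.
With c = 0 and rr = 0.03, the ratio of excess reserves to deposits is 0.056995 − 0 − 0.03 = 0.026995.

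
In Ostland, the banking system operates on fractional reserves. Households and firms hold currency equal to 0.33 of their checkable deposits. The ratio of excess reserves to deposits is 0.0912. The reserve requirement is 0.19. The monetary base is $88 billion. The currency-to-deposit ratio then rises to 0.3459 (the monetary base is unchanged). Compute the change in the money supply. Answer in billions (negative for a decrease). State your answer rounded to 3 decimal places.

Initially m₁ = (1 + 0.33) / (0.19 + 0.0912 + 0.33) ≈ 2.176047, so M₁ = 2.176047 × 88 ≈ 191.4921 billion.
After the change m₂ = (1 + 0.3459) / (0.19 + 0.0912 + 0.3459) ≈ 2.146229, so M₂ = 2.146229 × 88 ≈ 188.8682 billion.
ΔM = M₂ − M₁ = 188.8682 − 191.4921 = -2.6239 billion.

-2.624 billion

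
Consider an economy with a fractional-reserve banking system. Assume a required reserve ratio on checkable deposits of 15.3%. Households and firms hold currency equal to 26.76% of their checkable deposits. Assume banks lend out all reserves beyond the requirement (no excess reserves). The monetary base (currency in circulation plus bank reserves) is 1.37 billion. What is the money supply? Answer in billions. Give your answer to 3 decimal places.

4.129 billion

The money multiplier is m = (1 + c) / (rr + c) = (1 + 0.2676) / (0.153 + 0.2676) ≈ 3.01379.
So M = m × MB = 3.01379 × 1.37 ≈ 4.1289 billion.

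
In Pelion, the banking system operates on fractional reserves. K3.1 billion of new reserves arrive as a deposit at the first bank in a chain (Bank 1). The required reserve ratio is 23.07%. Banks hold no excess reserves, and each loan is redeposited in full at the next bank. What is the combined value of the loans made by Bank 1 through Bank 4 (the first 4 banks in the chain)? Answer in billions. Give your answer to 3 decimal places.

Bank i lends (1 − rr)^i of the original deposit: Bank 1 lends 3.1·0.7693 ≈ 2.3848, Bank 2 lends 3.1·0.7693² ≈ 1.8346, and so on.
Summing a geometric series: total = 3.1·[0.7693·(1 − 0.7693^4) / (1 − 0.7693)] ≈ 6.7167 billion.

K6.717 billion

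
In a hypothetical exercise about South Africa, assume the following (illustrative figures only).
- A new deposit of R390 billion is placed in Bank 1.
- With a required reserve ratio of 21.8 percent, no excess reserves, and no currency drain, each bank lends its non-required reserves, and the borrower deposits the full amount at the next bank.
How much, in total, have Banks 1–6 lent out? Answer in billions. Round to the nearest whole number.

Bank i lends (1 − rr)^i of the original deposit: Bank 1 lends 390·0.7820 = 304.9800, Bank 2 lends 390·0.7820² ≈ 238.4944, and so on.
Summing a geometric series: total = 390·[0.7820·(1 − 0.7820^6) / (1 − 0.7820)] ≈ 1079.0605 billion.

R1079 billion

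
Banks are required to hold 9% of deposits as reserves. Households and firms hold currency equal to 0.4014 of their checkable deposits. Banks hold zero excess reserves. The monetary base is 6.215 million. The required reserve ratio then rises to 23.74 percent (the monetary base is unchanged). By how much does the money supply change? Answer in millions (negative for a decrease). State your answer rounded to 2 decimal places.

Initially m₁ = (1 + 0.4014) / (0.09 + 0.4014) ≈ 2.8519, so M₁ = 2.8519 × 6.215 ≈ 17.7246 million.
After the change m₂ = (1 + 0.4014) / (0.2374 + 0.4014) ≈ 2.1938, so M₂ = 2.1938 × 6.215 ≈ 13.6345 million.
ΔM = M₂ − M₁ = 13.6345 − 17.7246 = -4.0901 million.

-4.09 million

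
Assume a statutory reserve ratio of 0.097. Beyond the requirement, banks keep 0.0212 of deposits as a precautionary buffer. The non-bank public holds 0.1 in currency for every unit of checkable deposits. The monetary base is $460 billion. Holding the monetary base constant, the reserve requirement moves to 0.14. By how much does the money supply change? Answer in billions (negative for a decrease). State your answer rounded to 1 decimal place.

-381.8 billion

Initially m₁ = (1 + 0.1) / (0.097 + 0.0212 + 0.1) ≈ 5.04125, so M₁ = 5.04125 × 460 = 2318.975 billion.
After the change m₂ = (1 + 0.1) / (0.14 + 0.0212 + 0.1) ≈ 4.21133, so M₂ = 4.21133 × 460 = 1937.2118 billion.
ΔM = M₂ − M₁ = 1937.2118 − 2318.975 = -381.7632 billion.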